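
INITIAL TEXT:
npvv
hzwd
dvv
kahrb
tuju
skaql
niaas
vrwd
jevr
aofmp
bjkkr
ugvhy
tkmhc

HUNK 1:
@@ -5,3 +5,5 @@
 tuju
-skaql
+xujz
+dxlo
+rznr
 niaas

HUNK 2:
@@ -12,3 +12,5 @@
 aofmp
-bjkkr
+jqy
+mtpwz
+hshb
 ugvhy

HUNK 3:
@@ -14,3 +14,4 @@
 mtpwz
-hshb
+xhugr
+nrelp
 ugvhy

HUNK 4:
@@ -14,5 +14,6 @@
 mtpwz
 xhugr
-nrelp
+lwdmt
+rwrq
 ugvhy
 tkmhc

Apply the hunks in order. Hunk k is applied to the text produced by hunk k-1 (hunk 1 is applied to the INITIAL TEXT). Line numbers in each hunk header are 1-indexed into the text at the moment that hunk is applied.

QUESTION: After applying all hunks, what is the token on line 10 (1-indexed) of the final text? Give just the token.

Answer: vrwd

Derivation:
Hunk 1: at line 5 remove [skaql] add [xujz,dxlo,rznr] -> 15 lines: npvv hzwd dvv kahrb tuju xujz dxlo rznr niaas vrwd jevr aofmp bjkkr ugvhy tkmhc
Hunk 2: at line 12 remove [bjkkr] add [jqy,mtpwz,hshb] -> 17 lines: npvv hzwd dvv kahrb tuju xujz dxlo rznr niaas vrwd jevr aofmp jqy mtpwz hshb ugvhy tkmhc
Hunk 3: at line 14 remove [hshb] add [xhugr,nrelp] -> 18 lines: npvv hzwd dvv kahrb tuju xujz dxlo rznr niaas vrwd jevr aofmp jqy mtpwz xhugr nrelp ugvhy tkmhc
Hunk 4: at line 14 remove [nrelp] add [lwdmt,rwrq] -> 19 lines: npvv hzwd dvv kahrb tuju xujz dxlo rznr niaas vrwd jevr aofmp jqy mtpwz xhugr lwdmt rwrq ugvhy tkmhc
Final line 10: vrwd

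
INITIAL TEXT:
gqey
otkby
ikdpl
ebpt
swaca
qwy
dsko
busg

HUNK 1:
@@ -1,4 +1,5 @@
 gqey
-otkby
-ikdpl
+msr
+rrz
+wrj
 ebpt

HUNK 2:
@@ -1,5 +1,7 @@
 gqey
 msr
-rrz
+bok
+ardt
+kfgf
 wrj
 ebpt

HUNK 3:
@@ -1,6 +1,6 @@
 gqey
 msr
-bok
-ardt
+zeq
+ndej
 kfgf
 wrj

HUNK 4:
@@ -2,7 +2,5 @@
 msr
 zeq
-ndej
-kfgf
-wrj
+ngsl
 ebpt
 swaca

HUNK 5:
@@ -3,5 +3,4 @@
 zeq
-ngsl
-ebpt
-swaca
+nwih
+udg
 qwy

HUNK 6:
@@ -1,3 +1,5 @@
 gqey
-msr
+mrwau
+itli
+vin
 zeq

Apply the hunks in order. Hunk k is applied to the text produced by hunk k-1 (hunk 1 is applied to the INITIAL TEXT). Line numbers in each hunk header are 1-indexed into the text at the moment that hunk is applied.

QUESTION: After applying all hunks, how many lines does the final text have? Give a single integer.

Hunk 1: at line 1 remove [otkby,ikdpl] add [msr,rrz,wrj] -> 9 lines: gqey msr rrz wrj ebpt swaca qwy dsko busg
Hunk 2: at line 1 remove [rrz] add [bok,ardt,kfgf] -> 11 lines: gqey msr bok ardt kfgf wrj ebpt swaca qwy dsko busg
Hunk 3: at line 1 remove [bok,ardt] add [zeq,ndej] -> 11 lines: gqey msr zeq ndej kfgf wrj ebpt swaca qwy dsko busg
Hunk 4: at line 2 remove [ndej,kfgf,wrj] add [ngsl] -> 9 lines: gqey msr zeq ngsl ebpt swaca qwy dsko busg
Hunk 5: at line 3 remove [ngsl,ebpt,swaca] add [nwih,udg] -> 8 lines: gqey msr zeq nwih udg qwy dsko busg
Hunk 6: at line 1 remove [msr] add [mrwau,itli,vin] -> 10 lines: gqey mrwau itli vin zeq nwih udg qwy dsko busg
Final line count: 10

Answer: 10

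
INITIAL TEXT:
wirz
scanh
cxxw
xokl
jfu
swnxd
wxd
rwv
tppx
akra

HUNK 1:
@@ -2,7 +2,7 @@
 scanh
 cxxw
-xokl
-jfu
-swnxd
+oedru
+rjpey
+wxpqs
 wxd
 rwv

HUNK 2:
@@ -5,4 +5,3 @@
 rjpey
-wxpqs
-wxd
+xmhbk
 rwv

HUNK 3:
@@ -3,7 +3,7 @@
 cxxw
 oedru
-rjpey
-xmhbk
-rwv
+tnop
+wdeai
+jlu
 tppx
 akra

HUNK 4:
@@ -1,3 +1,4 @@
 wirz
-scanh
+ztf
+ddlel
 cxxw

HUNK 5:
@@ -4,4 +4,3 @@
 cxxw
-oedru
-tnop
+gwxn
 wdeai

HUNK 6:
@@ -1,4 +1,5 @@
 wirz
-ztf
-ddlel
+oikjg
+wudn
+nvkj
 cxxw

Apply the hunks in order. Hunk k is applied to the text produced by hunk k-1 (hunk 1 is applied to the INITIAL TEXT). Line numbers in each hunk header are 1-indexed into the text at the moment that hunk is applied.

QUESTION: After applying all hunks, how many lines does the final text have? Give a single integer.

Answer: 10

Derivation:
Hunk 1: at line 2 remove [xokl,jfu,swnxd] add [oedru,rjpey,wxpqs] -> 10 lines: wirz scanh cxxw oedru rjpey wxpqs wxd rwv tppx akra
Hunk 2: at line 5 remove [wxpqs,wxd] add [xmhbk] -> 9 lines: wirz scanh cxxw oedru rjpey xmhbk rwv tppx akra
Hunk 3: at line 3 remove [rjpey,xmhbk,rwv] add [tnop,wdeai,jlu] -> 9 lines: wirz scanh cxxw oedru tnop wdeai jlu tppx akra
Hunk 4: at line 1 remove [scanh] add [ztf,ddlel] -> 10 lines: wirz ztf ddlel cxxw oedru tnop wdeai jlu tppx akra
Hunk 5: at line 4 remove [oedru,tnop] add [gwxn] -> 9 lines: wirz ztf ddlel cxxw gwxn wdeai jlu tppx akra
Hunk 6: at line 1 remove [ztf,ddlel] add [oikjg,wudn,nvkj] -> 10 lines: wirz oikjg wudn nvkj cxxw gwxn wdeai jlu tppx akra
Final line count: 10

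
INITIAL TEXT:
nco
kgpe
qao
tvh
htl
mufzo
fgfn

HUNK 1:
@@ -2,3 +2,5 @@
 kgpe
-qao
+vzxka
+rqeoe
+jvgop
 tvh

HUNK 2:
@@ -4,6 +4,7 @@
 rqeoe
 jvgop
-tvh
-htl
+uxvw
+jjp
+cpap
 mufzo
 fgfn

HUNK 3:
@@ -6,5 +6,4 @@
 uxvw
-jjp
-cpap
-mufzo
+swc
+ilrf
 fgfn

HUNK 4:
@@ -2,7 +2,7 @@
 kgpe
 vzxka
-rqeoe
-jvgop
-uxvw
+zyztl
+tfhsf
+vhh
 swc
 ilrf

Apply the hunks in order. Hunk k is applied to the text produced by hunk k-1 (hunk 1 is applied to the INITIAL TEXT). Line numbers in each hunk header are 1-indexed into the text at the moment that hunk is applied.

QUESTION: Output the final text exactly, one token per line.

Answer: nco
kgpe
vzxka
zyztl
tfhsf
vhh
swc
ilrf
fgfn

Derivation:
Hunk 1: at line 2 remove [qao] add [vzxka,rqeoe,jvgop] -> 9 lines: nco kgpe vzxka rqeoe jvgop tvh htl mufzo fgfn
Hunk 2: at line 4 remove [tvh,htl] add [uxvw,jjp,cpap] -> 10 lines: nco kgpe vzxka rqeoe jvgop uxvw jjp cpap mufzo fgfn
Hunk 3: at line 6 remove [jjp,cpap,mufzo] add [swc,ilrf] -> 9 lines: nco kgpe vzxka rqeoe jvgop uxvw swc ilrf fgfn
Hunk 4: at line 2 remove [rqeoe,jvgop,uxvw] add [zyztl,tfhsf,vhh] -> 9 lines: nco kgpe vzxka zyztl tfhsf vhh swc ilrf fgfn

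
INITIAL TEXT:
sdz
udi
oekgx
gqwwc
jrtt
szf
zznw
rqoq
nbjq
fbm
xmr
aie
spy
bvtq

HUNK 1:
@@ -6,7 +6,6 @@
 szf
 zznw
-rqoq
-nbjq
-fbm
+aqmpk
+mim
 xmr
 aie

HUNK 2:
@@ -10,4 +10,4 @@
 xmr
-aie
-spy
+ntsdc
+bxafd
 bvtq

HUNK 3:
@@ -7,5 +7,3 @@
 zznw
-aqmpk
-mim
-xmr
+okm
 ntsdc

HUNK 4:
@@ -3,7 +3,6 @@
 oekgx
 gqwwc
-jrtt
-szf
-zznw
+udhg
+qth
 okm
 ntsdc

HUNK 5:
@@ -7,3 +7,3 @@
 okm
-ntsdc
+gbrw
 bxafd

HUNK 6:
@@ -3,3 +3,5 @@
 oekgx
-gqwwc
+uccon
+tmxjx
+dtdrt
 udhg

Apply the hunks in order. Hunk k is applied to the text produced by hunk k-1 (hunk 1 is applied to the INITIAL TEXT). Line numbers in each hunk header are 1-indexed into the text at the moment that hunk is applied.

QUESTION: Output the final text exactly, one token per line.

Answer: sdz
udi
oekgx
uccon
tmxjx
dtdrt
udhg
qth
okm
gbrw
bxafd
bvtq

Derivation:
Hunk 1: at line 6 remove [rqoq,nbjq,fbm] add [aqmpk,mim] -> 13 lines: sdz udi oekgx gqwwc jrtt szf zznw aqmpk mim xmr aie spy bvtq
Hunk 2: at line 10 remove [aie,spy] add [ntsdc,bxafd] -> 13 lines: sdz udi oekgx gqwwc jrtt szf zznw aqmpk mim xmr ntsdc bxafd bvtq
Hunk 3: at line 7 remove [aqmpk,mim,xmr] add [okm] -> 11 lines: sdz udi oekgx gqwwc jrtt szf zznw okm ntsdc bxafd bvtq
Hunk 4: at line 3 remove [jrtt,szf,zznw] add [udhg,qth] -> 10 lines: sdz udi oekgx gqwwc udhg qth okm ntsdc bxafd bvtq
Hunk 5: at line 7 remove [ntsdc] add [gbrw] -> 10 lines: sdz udi oekgx gqwwc udhg qth okm gbrw bxafd bvtq
Hunk 6: at line 3 remove [gqwwc] add [uccon,tmxjx,dtdrt] -> 12 lines: sdz udi oekgx uccon tmxjx dtdrt udhg qth okm gbrw bxafd bvtq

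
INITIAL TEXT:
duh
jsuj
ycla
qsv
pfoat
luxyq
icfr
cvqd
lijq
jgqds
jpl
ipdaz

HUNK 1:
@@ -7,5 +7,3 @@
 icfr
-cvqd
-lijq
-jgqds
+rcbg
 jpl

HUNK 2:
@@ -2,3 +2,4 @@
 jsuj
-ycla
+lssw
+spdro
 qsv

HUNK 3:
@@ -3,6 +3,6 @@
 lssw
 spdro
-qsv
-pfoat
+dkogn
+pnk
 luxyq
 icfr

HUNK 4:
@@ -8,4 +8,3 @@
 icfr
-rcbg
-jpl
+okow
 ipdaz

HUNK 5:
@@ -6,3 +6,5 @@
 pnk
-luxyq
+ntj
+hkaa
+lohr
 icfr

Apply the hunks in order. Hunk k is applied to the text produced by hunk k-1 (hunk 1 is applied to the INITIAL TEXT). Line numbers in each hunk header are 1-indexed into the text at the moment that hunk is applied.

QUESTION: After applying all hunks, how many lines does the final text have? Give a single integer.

Answer: 12

Derivation:
Hunk 1: at line 7 remove [cvqd,lijq,jgqds] add [rcbg] -> 10 lines: duh jsuj ycla qsv pfoat luxyq icfr rcbg jpl ipdaz
Hunk 2: at line 2 remove [ycla] add [lssw,spdro] -> 11 lines: duh jsuj lssw spdro qsv pfoat luxyq icfr rcbg jpl ipdaz
Hunk 3: at line 3 remove [qsv,pfoat] add [dkogn,pnk] -> 11 lines: duh jsuj lssw spdro dkogn pnk luxyq icfr rcbg jpl ipdaz
Hunk 4: at line 8 remove [rcbg,jpl] add [okow] -> 10 lines: duh jsuj lssw spdro dkogn pnk luxyq icfr okow ipdaz
Hunk 5: at line 6 remove [luxyq] add [ntj,hkaa,lohr] -> 12 lines: duh jsuj lssw spdro dkogn pnk ntj hkaa lohr icfr okow ipdaz
Final line count: 12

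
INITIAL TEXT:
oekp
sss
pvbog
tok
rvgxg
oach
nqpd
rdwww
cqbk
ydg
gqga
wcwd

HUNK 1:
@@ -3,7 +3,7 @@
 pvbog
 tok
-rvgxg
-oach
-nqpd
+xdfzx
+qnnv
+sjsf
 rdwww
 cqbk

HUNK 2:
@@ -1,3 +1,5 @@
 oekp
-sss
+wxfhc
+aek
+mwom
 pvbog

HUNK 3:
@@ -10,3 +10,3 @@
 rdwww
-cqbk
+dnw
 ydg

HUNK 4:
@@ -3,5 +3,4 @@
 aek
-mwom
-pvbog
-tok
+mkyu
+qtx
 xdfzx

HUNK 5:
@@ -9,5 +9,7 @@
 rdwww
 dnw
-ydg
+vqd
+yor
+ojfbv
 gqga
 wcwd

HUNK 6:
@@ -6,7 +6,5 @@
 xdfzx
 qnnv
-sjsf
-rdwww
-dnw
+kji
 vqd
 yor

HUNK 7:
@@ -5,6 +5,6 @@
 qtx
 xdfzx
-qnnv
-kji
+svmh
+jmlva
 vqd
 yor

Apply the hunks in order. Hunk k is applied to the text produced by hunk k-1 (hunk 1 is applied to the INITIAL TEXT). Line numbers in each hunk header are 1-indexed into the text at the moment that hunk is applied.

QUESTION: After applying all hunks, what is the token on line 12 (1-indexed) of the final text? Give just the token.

Hunk 1: at line 3 remove [rvgxg,oach,nqpd] add [xdfzx,qnnv,sjsf] -> 12 lines: oekp sss pvbog tok xdfzx qnnv sjsf rdwww cqbk ydg gqga wcwd
Hunk 2: at line 1 remove [sss] add [wxfhc,aek,mwom] -> 14 lines: oekp wxfhc aek mwom pvbog tok xdfzx qnnv sjsf rdwww cqbk ydg gqga wcwd
Hunk 3: at line 10 remove [cqbk] add [dnw] -> 14 lines: oekp wxfhc aek mwom pvbog tok xdfzx qnnv sjsf rdwww dnw ydg gqga wcwd
Hunk 4: at line 3 remove [mwom,pvbog,tok] add [mkyu,qtx] -> 13 lines: oekp wxfhc aek mkyu qtx xdfzx qnnv sjsf rdwww dnw ydg gqga wcwd
Hunk 5: at line 9 remove [ydg] add [vqd,yor,ojfbv] -> 15 lines: oekp wxfhc aek mkyu qtx xdfzx qnnv sjsf rdwww dnw vqd yor ojfbv gqga wcwd
Hunk 6: at line 6 remove [sjsf,rdwww,dnw] add [kji] -> 13 lines: oekp wxfhc aek mkyu qtx xdfzx qnnv kji vqd yor ojfbv gqga wcwd
Hunk 7: at line 5 remove [qnnv,kji] add [svmh,jmlva] -> 13 lines: oekp wxfhc aek mkyu qtx xdfzx svmh jmlva vqd yor ojfbv gqga wcwd
Final line 12: gqga

Answer: gqga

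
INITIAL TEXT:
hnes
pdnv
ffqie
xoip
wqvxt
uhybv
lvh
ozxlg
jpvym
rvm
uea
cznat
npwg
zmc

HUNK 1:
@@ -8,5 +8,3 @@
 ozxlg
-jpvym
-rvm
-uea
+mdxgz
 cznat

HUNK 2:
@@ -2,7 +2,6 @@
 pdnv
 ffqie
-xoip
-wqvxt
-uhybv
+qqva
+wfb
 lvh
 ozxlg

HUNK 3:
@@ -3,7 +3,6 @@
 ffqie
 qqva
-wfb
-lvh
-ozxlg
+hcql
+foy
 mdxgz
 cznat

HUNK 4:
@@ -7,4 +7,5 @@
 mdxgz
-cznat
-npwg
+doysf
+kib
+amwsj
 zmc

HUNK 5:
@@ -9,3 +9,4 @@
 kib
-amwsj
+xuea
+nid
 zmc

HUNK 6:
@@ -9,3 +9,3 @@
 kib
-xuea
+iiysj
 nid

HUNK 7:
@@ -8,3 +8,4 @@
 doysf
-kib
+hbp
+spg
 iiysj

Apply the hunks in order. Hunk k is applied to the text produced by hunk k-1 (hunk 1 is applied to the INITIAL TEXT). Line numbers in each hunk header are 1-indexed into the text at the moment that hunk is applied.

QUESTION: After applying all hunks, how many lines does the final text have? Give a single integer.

Hunk 1: at line 8 remove [jpvym,rvm,uea] add [mdxgz] -> 12 lines: hnes pdnv ffqie xoip wqvxt uhybv lvh ozxlg mdxgz cznat npwg zmc
Hunk 2: at line 2 remove [xoip,wqvxt,uhybv] add [qqva,wfb] -> 11 lines: hnes pdnv ffqie qqva wfb lvh ozxlg mdxgz cznat npwg zmc
Hunk 3: at line 3 remove [wfb,lvh,ozxlg] add [hcql,foy] -> 10 lines: hnes pdnv ffqie qqva hcql foy mdxgz cznat npwg zmc
Hunk 4: at line 7 remove [cznat,npwg] add [doysf,kib,amwsj] -> 11 lines: hnes pdnv ffqie qqva hcql foy mdxgz doysf kib amwsj zmc
Hunk 5: at line 9 remove [amwsj] add [xuea,nid] -> 12 lines: hnes pdnv ffqie qqva hcql foy mdxgz doysf kib xuea nid zmc
Hunk 6: at line 9 remove [xuea] add [iiysj] -> 12 lines: hnes pdnv ffqie qqva hcql foy mdxgz doysf kib iiysj nid zmc
Hunk 7: at line 8 remove [kib] add [hbp,spg] -> 13 lines: hnes pdnv ffqie qqva hcql foy mdxgz doysf hbp spg iiysj nid zmc
Final line count: 13

Answer: 13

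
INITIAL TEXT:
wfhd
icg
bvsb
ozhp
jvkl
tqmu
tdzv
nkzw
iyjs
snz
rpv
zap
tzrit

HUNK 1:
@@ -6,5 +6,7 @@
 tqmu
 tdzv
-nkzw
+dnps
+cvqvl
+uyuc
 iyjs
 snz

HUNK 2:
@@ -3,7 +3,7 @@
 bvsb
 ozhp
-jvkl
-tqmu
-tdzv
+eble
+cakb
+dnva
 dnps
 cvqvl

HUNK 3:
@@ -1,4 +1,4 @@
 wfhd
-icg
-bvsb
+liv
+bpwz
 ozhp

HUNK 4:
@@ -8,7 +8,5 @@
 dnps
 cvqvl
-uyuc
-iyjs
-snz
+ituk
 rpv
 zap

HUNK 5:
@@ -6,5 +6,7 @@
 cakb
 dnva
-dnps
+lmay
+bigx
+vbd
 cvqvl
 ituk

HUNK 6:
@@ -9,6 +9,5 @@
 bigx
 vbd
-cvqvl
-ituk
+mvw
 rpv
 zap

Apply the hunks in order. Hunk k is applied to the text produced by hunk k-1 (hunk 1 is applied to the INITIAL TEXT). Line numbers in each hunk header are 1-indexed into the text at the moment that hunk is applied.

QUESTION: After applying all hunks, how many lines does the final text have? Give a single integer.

Hunk 1: at line 6 remove [nkzw] add [dnps,cvqvl,uyuc] -> 15 lines: wfhd icg bvsb ozhp jvkl tqmu tdzv dnps cvqvl uyuc iyjs snz rpv zap tzrit
Hunk 2: at line 3 remove [jvkl,tqmu,tdzv] add [eble,cakb,dnva] -> 15 lines: wfhd icg bvsb ozhp eble cakb dnva dnps cvqvl uyuc iyjs snz rpv zap tzrit
Hunk 3: at line 1 remove [icg,bvsb] add [liv,bpwz] -> 15 lines: wfhd liv bpwz ozhp eble cakb dnva dnps cvqvl uyuc iyjs snz rpv zap tzrit
Hunk 4: at line 8 remove [uyuc,iyjs,snz] add [ituk] -> 13 lines: wfhd liv bpwz ozhp eble cakb dnva dnps cvqvl ituk rpv zap tzrit
Hunk 5: at line 6 remove [dnps] add [lmay,bigx,vbd] -> 15 lines: wfhd liv bpwz ozhp eble cakb dnva lmay bigx vbd cvqvl ituk rpv zap tzrit
Hunk 6: at line 9 remove [cvqvl,ituk] add [mvw] -> 14 lines: wfhd liv bpwz ozhp eble cakb dnva lmay bigx vbd mvw rpv zap tzrit
Final line count: 14

Answer: 14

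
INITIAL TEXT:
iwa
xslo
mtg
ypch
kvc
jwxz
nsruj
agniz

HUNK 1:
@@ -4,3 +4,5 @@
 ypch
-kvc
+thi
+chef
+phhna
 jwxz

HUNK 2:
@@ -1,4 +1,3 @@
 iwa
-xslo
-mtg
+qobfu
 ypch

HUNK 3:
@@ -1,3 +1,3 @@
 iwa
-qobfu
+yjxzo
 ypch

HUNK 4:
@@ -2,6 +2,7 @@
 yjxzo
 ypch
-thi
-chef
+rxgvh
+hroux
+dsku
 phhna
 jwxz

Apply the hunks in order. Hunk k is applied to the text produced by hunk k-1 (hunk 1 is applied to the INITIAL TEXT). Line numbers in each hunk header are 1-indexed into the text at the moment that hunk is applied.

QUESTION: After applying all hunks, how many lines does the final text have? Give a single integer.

Answer: 10

Derivation:
Hunk 1: at line 4 remove [kvc] add [thi,chef,phhna] -> 10 lines: iwa xslo mtg ypch thi chef phhna jwxz nsruj agniz
Hunk 2: at line 1 remove [xslo,mtg] add [qobfu] -> 9 lines: iwa qobfu ypch thi chef phhna jwxz nsruj agniz
Hunk 3: at line 1 remove [qobfu] add [yjxzo] -> 9 lines: iwa yjxzo ypch thi chef phhna jwxz nsruj agniz
Hunk 4: at line 2 remove [thi,chef] add [rxgvh,hroux,dsku] -> 10 lines: iwa yjxzo ypch rxgvh hroux dsku phhna jwxz nsruj agniz
Final line count: 10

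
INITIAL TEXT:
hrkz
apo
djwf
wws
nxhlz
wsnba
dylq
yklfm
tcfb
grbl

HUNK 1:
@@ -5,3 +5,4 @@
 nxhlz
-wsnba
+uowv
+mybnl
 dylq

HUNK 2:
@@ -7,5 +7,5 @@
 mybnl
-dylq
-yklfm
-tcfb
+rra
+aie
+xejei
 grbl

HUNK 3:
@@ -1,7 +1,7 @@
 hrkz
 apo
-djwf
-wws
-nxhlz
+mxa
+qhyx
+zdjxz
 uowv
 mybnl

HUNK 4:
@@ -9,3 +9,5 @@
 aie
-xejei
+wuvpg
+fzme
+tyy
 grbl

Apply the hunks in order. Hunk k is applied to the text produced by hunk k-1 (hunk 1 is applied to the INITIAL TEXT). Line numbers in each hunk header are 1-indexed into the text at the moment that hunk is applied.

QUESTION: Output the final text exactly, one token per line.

Answer: hrkz
apo
mxa
qhyx
zdjxz
uowv
mybnl
rra
aie
wuvpg
fzme
tyy
grbl

Derivation:
Hunk 1: at line 5 remove [wsnba] add [uowv,mybnl] -> 11 lines: hrkz apo djwf wws nxhlz uowv mybnl dylq yklfm tcfb grbl
Hunk 2: at line 7 remove [dylq,yklfm,tcfb] add [rra,aie,xejei] -> 11 lines: hrkz apo djwf wws nxhlz uowv mybnl rra aie xejei grbl
Hunk 3: at line 1 remove [djwf,wws,nxhlz] add [mxa,qhyx,zdjxz] -> 11 lines: hrkz apo mxa qhyx zdjxz uowv mybnl rra aie xejei grbl
Hunk 4: at line 9 remove [xejei] add [wuvpg,fzme,tyy] -> 13 lines: hrkz apo mxa qhyx zdjxz uowv mybnl rra aie wuvpg fzme tyy grbl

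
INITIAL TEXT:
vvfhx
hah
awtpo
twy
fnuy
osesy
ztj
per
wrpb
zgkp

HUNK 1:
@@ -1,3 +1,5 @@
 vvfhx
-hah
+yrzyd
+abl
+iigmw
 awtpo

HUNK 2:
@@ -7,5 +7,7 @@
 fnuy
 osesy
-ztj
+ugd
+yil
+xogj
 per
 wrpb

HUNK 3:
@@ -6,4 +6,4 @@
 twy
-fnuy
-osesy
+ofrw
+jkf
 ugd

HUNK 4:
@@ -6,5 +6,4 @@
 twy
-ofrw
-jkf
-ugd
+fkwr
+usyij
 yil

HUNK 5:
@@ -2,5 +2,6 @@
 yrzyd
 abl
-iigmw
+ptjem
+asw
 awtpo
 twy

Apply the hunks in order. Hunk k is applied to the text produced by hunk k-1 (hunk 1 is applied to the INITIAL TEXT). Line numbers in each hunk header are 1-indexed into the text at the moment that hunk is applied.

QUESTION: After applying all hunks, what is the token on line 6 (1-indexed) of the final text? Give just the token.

Hunk 1: at line 1 remove [hah] add [yrzyd,abl,iigmw] -> 12 lines: vvfhx yrzyd abl iigmw awtpo twy fnuy osesy ztj per wrpb zgkp
Hunk 2: at line 7 remove [ztj] add [ugd,yil,xogj] -> 14 lines: vvfhx yrzyd abl iigmw awtpo twy fnuy osesy ugd yil xogj per wrpb zgkp
Hunk 3: at line 6 remove [fnuy,osesy] add [ofrw,jkf] -> 14 lines: vvfhx yrzyd abl iigmw awtpo twy ofrw jkf ugd yil xogj per wrpb zgkp
Hunk 4: at line 6 remove [ofrw,jkf,ugd] add [fkwr,usyij] -> 13 lines: vvfhx yrzyd abl iigmw awtpo twy fkwr usyij yil xogj per wrpb zgkp
Hunk 5: at line 2 remove [iigmw] add [ptjem,asw] -> 14 lines: vvfhx yrzyd abl ptjem asw awtpo twy fkwr usyij yil xogj per wrpb zgkp
Final line 6: awtpo

Answer: awtpo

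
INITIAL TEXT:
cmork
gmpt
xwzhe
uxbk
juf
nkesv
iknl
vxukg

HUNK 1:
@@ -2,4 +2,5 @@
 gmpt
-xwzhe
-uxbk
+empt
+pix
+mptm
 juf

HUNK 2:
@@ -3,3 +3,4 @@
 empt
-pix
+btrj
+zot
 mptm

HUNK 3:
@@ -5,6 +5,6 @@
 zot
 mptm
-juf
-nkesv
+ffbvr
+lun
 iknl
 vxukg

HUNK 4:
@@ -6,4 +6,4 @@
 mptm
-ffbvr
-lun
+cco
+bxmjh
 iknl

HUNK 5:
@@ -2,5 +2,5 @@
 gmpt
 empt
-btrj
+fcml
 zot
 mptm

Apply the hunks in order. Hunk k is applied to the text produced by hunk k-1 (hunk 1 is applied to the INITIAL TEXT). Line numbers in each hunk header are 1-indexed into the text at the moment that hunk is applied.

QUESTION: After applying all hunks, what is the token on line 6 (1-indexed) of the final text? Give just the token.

Hunk 1: at line 2 remove [xwzhe,uxbk] add [empt,pix,mptm] -> 9 lines: cmork gmpt empt pix mptm juf nkesv iknl vxukg
Hunk 2: at line 3 remove [pix] add [btrj,zot] -> 10 lines: cmork gmpt empt btrj zot mptm juf nkesv iknl vxukg
Hunk 3: at line 5 remove [juf,nkesv] add [ffbvr,lun] -> 10 lines: cmork gmpt empt btrj zot mptm ffbvr lun iknl vxukg
Hunk 4: at line 6 remove [ffbvr,lun] add [cco,bxmjh] -> 10 lines: cmork gmpt empt btrj zot mptm cco bxmjh iknl vxukg
Hunk 5: at line 2 remove [btrj] add [fcml] -> 10 lines: cmork gmpt empt fcml zot mptm cco bxmjh iknl vxukg
Final line 6: mptm

Answer: mptm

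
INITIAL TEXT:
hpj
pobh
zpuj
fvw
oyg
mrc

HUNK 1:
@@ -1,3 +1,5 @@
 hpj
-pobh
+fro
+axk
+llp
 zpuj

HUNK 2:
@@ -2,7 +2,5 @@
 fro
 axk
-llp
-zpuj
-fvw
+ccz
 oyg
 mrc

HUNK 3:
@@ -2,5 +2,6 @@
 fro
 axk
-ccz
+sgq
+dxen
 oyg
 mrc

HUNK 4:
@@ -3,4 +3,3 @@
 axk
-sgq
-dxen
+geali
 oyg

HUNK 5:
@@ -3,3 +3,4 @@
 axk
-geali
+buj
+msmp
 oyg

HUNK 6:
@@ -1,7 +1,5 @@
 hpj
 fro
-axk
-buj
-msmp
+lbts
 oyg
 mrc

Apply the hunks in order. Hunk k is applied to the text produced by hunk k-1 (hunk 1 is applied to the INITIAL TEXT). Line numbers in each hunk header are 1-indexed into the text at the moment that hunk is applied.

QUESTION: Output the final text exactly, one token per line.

Answer: hpj
fro
lbts
oyg
mrc

Derivation:
Hunk 1: at line 1 remove [pobh] add [fro,axk,llp] -> 8 lines: hpj fro axk llp zpuj fvw oyg mrc
Hunk 2: at line 2 remove [llp,zpuj,fvw] add [ccz] -> 6 lines: hpj fro axk ccz oyg mrc
Hunk 3: at line 2 remove [ccz] add [sgq,dxen] -> 7 lines: hpj fro axk sgq dxen oyg mrc
Hunk 4: at line 3 remove [sgq,dxen] add [geali] -> 6 lines: hpj fro axk geali oyg mrc
Hunk 5: at line 3 remove [geali] add [buj,msmp] -> 7 lines: hpj fro axk buj msmp oyg mrc
Hunk 6: at line 1 remove [axk,buj,msmp] add [lbts] -> 5 lines: hpj fro lbts oyg mrc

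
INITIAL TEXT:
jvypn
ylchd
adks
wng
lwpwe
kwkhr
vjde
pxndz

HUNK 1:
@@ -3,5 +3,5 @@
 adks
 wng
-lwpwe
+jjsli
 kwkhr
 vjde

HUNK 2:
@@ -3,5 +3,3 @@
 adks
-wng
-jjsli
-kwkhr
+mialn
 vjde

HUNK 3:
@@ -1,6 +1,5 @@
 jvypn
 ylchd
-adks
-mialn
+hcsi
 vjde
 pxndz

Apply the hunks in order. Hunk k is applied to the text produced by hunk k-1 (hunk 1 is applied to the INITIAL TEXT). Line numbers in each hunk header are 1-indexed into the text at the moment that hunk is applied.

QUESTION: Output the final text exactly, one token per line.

Answer: jvypn
ylchd
hcsi
vjde
pxndz

Derivation:
Hunk 1: at line 3 remove [lwpwe] add [jjsli] -> 8 lines: jvypn ylchd adks wng jjsli kwkhr vjde pxndz
Hunk 2: at line 3 remove [wng,jjsli,kwkhr] add [mialn] -> 6 lines: jvypn ylchd adks mialn vjde pxndz
Hunk 3: at line 1 remove [adks,mialn] add [hcsi] -> 5 lines: jvypn ylchd hcsi vjde pxndz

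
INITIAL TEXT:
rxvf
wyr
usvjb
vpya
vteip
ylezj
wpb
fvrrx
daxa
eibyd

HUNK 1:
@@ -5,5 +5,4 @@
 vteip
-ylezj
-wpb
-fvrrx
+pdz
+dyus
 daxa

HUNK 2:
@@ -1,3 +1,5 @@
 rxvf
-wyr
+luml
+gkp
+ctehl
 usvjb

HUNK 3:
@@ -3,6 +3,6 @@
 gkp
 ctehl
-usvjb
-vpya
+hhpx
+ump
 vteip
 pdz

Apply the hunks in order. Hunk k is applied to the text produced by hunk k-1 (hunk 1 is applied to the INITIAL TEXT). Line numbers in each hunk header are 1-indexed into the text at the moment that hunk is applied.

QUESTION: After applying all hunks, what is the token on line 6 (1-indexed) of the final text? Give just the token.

Hunk 1: at line 5 remove [ylezj,wpb,fvrrx] add [pdz,dyus] -> 9 lines: rxvf wyr usvjb vpya vteip pdz dyus daxa eibyd
Hunk 2: at line 1 remove [wyr] add [luml,gkp,ctehl] -> 11 lines: rxvf luml gkp ctehl usvjb vpya vteip pdz dyus daxa eibyd
Hunk 3: at line 3 remove [usvjb,vpya] add [hhpx,ump] -> 11 lines: rxvf luml gkp ctehl hhpx ump vteip pdz dyus daxa eibyd
Final line 6: ump

Answer: ump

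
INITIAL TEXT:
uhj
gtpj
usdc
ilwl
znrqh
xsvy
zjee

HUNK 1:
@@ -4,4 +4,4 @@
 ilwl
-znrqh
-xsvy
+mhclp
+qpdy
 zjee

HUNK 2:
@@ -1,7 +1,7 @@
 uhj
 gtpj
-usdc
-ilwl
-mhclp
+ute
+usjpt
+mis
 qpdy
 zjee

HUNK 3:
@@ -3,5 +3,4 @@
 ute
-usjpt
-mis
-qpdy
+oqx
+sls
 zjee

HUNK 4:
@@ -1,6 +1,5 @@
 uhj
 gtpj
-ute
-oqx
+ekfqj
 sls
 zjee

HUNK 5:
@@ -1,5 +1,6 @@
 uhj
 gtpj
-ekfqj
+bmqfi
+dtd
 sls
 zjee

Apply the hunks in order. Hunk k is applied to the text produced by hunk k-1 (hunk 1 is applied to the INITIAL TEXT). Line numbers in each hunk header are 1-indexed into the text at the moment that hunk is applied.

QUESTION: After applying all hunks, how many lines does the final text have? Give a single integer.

Hunk 1: at line 4 remove [znrqh,xsvy] add [mhclp,qpdy] -> 7 lines: uhj gtpj usdc ilwl mhclp qpdy zjee
Hunk 2: at line 1 remove [usdc,ilwl,mhclp] add [ute,usjpt,mis] -> 7 lines: uhj gtpj ute usjpt mis qpdy zjee
Hunk 3: at line 3 remove [usjpt,mis,qpdy] add [oqx,sls] -> 6 lines: uhj gtpj ute oqx sls zjee
Hunk 4: at line 1 remove [ute,oqx] add [ekfqj] -> 5 lines: uhj gtpj ekfqj sls zjee
Hunk 5: at line 1 remove [ekfqj] add [bmqfi,dtd] -> 6 lines: uhj gtpj bmqfi dtd sls zjee
Final line count: 6

Answer: 6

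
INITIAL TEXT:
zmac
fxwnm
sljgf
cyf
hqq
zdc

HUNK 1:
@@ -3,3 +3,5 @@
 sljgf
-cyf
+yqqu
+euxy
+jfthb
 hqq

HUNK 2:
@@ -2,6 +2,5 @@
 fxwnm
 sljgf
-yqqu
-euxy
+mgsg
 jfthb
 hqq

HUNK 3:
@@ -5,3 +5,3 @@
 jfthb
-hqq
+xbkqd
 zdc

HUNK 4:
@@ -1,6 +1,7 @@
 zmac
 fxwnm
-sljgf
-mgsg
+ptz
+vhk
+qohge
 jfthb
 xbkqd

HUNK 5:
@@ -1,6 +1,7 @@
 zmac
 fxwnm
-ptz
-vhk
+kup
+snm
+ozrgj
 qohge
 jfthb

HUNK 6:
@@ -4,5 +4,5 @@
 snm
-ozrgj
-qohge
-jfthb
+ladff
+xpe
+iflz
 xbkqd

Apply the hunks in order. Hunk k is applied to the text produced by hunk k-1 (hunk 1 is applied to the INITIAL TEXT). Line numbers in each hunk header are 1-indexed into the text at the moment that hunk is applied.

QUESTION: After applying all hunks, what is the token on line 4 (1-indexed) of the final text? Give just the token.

Answer: snm

Derivation:
Hunk 1: at line 3 remove [cyf] add [yqqu,euxy,jfthb] -> 8 lines: zmac fxwnm sljgf yqqu euxy jfthb hqq zdc
Hunk 2: at line 2 remove [yqqu,euxy] add [mgsg] -> 7 lines: zmac fxwnm sljgf mgsg jfthb hqq zdc
Hunk 3: at line 5 remove [hqq] add [xbkqd] -> 7 lines: zmac fxwnm sljgf mgsg jfthb xbkqd zdc
Hunk 4: at line 1 remove [sljgf,mgsg] add [ptz,vhk,qohge] -> 8 lines: zmac fxwnm ptz vhk qohge jfthb xbkqd zdc
Hunk 5: at line 1 remove [ptz,vhk] add [kup,snm,ozrgj] -> 9 lines: zmac fxwnm kup snm ozrgj qohge jfthb xbkqd zdc
Hunk 6: at line 4 remove [ozrgj,qohge,jfthb] add [ladff,xpe,iflz] -> 9 lines: zmac fxwnm kup snm ladff xpe iflz xbkqd zdc
Final line 4: snm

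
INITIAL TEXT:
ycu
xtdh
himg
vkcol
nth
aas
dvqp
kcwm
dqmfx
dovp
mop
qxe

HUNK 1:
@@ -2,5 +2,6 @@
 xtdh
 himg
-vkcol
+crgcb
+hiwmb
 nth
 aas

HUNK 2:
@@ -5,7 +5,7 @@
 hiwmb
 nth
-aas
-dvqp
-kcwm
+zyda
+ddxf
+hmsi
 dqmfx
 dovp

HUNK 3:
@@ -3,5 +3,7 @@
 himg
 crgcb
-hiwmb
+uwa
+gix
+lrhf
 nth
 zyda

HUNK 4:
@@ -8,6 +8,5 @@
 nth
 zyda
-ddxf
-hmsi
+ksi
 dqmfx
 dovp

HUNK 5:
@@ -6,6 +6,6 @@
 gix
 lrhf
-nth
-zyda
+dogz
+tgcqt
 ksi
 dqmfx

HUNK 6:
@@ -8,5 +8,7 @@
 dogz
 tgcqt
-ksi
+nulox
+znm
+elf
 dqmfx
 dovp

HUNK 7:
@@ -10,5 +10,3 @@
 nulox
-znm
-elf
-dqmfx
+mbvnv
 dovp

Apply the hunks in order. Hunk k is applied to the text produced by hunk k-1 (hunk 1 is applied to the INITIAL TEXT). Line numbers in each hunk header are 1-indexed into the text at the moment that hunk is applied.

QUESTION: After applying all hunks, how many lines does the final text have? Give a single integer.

Hunk 1: at line 2 remove [vkcol] add [crgcb,hiwmb] -> 13 lines: ycu xtdh himg crgcb hiwmb nth aas dvqp kcwm dqmfx dovp mop qxe
Hunk 2: at line 5 remove [aas,dvqp,kcwm] add [zyda,ddxf,hmsi] -> 13 lines: ycu xtdh himg crgcb hiwmb nth zyda ddxf hmsi dqmfx dovp mop qxe
Hunk 3: at line 3 remove [hiwmb] add [uwa,gix,lrhf] -> 15 lines: ycu xtdh himg crgcb uwa gix lrhf nth zyda ddxf hmsi dqmfx dovp mop qxe
Hunk 4: at line 8 remove [ddxf,hmsi] add [ksi] -> 14 lines: ycu xtdh himg crgcb uwa gix lrhf nth zyda ksi dqmfx dovp mop qxe
Hunk 5: at line 6 remove [nth,zyda] add [dogz,tgcqt] -> 14 lines: ycu xtdh himg crgcb uwa gix lrhf dogz tgcqt ksi dqmfx dovp mop qxe
Hunk 6: at line 8 remove [ksi] add [nulox,znm,elf] -> 16 lines: ycu xtdh himg crgcb uwa gix lrhf dogz tgcqt nulox znm elf dqmfx dovp mop qxe
Hunk 7: at line 10 remove [znm,elf,dqmfx] add [mbvnv] -> 14 lines: ycu xtdh himg crgcb uwa gix lrhf dogz tgcqt nulox mbvnv dovp mop qxe
Final line count: 14

Answer: 14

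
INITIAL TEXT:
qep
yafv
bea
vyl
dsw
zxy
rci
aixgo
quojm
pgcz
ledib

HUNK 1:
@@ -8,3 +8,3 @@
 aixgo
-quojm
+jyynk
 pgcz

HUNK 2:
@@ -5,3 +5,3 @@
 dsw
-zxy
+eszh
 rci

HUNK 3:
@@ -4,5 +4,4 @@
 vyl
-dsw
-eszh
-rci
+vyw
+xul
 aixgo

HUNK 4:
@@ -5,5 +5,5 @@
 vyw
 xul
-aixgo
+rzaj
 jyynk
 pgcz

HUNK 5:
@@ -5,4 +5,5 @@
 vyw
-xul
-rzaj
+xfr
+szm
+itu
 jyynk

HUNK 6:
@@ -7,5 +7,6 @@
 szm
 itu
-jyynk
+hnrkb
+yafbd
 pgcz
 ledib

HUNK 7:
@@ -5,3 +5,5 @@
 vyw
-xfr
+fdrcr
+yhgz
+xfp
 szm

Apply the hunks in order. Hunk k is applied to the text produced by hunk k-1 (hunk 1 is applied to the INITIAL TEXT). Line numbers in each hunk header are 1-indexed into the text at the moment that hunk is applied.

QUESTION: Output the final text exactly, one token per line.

Hunk 1: at line 8 remove [quojm] add [jyynk] -> 11 lines: qep yafv bea vyl dsw zxy rci aixgo jyynk pgcz ledib
Hunk 2: at line 5 remove [zxy] add [eszh] -> 11 lines: qep yafv bea vyl dsw eszh rci aixgo jyynk pgcz ledib
Hunk 3: at line 4 remove [dsw,eszh,rci] add [vyw,xul] -> 10 lines: qep yafv bea vyl vyw xul aixgo jyynk pgcz ledib
Hunk 4: at line 5 remove [aixgo] add [rzaj] -> 10 lines: qep yafv bea vyl vyw xul rzaj jyynk pgcz ledib
Hunk 5: at line 5 remove [xul,rzaj] add [xfr,szm,itu] -> 11 lines: qep yafv bea vyl vyw xfr szm itu jyynk pgcz ledib
Hunk 6: at line 7 remove [jyynk] add [hnrkb,yafbd] -> 12 lines: qep yafv bea vyl vyw xfr szm itu hnrkb yafbd pgcz ledib
Hunk 7: at line 5 remove [xfr] add [fdrcr,yhgz,xfp] -> 14 lines: qep yafv bea vyl vyw fdrcr yhgz xfp szm itu hnrkb yafbd pgcz ledib

Answer: qep
yafv
bea
vyl
vyw
fdrcr
yhgz
xfp
szm
itu
hnrkb
yafbd
pgcz
ledib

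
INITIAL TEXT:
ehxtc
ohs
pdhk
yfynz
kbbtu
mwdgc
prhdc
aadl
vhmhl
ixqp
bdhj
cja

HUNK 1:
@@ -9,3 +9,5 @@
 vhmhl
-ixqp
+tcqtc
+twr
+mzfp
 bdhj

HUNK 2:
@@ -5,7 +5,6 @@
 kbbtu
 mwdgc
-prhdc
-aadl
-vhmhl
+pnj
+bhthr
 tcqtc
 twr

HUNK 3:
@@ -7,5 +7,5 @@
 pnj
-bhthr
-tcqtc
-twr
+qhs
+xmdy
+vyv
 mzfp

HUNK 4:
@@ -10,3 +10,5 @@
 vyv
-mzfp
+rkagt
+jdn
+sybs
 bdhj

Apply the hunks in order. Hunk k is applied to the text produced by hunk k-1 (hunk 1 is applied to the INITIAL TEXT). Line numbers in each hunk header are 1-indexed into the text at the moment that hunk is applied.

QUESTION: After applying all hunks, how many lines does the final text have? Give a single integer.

Hunk 1: at line 9 remove [ixqp] add [tcqtc,twr,mzfp] -> 14 lines: ehxtc ohs pdhk yfynz kbbtu mwdgc prhdc aadl vhmhl tcqtc twr mzfp bdhj cja
Hunk 2: at line 5 remove [prhdc,aadl,vhmhl] add [pnj,bhthr] -> 13 lines: ehxtc ohs pdhk yfynz kbbtu mwdgc pnj bhthr tcqtc twr mzfp bdhj cja
Hunk 3: at line 7 remove [bhthr,tcqtc,twr] add [qhs,xmdy,vyv] -> 13 lines: ehxtc ohs pdhk yfynz kbbtu mwdgc pnj qhs xmdy vyv mzfp bdhj cja
Hunk 4: at line 10 remove [mzfp] add [rkagt,jdn,sybs] -> 15 lines: ehxtc ohs pdhk yfynz kbbtu mwdgc pnj qhs xmdy vyv rkagt jdn sybs bdhj cja
Final line count: 15

Answer: 15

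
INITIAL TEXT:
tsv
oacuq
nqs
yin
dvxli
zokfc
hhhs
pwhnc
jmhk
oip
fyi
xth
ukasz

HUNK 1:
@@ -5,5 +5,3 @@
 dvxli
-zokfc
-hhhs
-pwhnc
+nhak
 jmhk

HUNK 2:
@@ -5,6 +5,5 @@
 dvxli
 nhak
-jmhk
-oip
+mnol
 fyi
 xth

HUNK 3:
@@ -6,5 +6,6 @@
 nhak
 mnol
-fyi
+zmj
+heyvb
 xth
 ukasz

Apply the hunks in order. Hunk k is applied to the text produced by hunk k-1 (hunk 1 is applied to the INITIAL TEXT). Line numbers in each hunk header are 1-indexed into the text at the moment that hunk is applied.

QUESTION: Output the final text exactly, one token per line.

Hunk 1: at line 5 remove [zokfc,hhhs,pwhnc] add [nhak] -> 11 lines: tsv oacuq nqs yin dvxli nhak jmhk oip fyi xth ukasz
Hunk 2: at line 5 remove [jmhk,oip] add [mnol] -> 10 lines: tsv oacuq nqs yin dvxli nhak mnol fyi xth ukasz
Hunk 3: at line 6 remove [fyi] add [zmj,heyvb] -> 11 lines: tsv oacuq nqs yin dvxli nhak mnol zmj heyvb xth ukasz

Answer: tsv
oacuq
nqs
yin
dvxli
nhak
mnol
zmj
heyvb
xth
ukasz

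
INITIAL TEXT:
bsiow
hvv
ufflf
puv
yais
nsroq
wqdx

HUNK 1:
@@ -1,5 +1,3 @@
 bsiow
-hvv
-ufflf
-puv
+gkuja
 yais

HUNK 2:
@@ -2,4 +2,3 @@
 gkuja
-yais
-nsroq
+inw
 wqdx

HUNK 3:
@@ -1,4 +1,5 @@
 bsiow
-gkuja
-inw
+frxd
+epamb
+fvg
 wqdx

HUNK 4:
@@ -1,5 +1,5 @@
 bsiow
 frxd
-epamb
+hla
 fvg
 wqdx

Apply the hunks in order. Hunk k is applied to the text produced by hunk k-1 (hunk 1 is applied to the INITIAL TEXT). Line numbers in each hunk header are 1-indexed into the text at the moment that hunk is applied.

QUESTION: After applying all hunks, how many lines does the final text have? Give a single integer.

Answer: 5

Derivation:
Hunk 1: at line 1 remove [hvv,ufflf,puv] add [gkuja] -> 5 lines: bsiow gkuja yais nsroq wqdx
Hunk 2: at line 2 remove [yais,nsroq] add [inw] -> 4 lines: bsiow gkuja inw wqdx
Hunk 3: at line 1 remove [gkuja,inw] add [frxd,epamb,fvg] -> 5 lines: bsiow frxd epamb fvg wqdx
Hunk 4: at line 1 remove [epamb] add [hla] -> 5 lines: bsiow frxd hla fvg wqdx
Final line count: 5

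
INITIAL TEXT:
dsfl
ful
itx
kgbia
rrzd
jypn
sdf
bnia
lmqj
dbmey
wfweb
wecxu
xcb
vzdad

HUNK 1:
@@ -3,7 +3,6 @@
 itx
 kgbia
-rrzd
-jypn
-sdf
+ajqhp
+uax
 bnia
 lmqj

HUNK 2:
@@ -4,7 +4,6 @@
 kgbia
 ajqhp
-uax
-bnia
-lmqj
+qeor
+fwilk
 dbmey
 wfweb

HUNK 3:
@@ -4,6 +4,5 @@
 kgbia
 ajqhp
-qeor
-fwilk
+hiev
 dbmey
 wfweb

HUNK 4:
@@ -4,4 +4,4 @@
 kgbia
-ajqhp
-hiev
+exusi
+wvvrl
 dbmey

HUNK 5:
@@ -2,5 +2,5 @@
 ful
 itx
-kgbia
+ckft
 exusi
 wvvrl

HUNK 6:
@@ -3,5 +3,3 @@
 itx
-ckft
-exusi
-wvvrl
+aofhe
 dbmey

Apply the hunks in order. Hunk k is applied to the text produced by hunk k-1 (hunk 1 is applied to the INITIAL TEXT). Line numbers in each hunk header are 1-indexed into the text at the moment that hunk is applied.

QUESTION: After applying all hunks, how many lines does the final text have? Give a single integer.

Hunk 1: at line 3 remove [rrzd,jypn,sdf] add [ajqhp,uax] -> 13 lines: dsfl ful itx kgbia ajqhp uax bnia lmqj dbmey wfweb wecxu xcb vzdad
Hunk 2: at line 4 remove [uax,bnia,lmqj] add [qeor,fwilk] -> 12 lines: dsfl ful itx kgbia ajqhp qeor fwilk dbmey wfweb wecxu xcb vzdad
Hunk 3: at line 4 remove [qeor,fwilk] add [hiev] -> 11 lines: dsfl ful itx kgbia ajqhp hiev dbmey wfweb wecxu xcb vzdad
Hunk 4: at line 4 remove [ajqhp,hiev] add [exusi,wvvrl] -> 11 lines: dsfl ful itx kgbia exusi wvvrl dbmey wfweb wecxu xcb vzdad
Hunk 5: at line 2 remove [kgbia] add [ckft] -> 11 lines: dsfl ful itx ckft exusi wvvrl dbmey wfweb wecxu xcb vzdad
Hunk 6: at line 3 remove [ckft,exusi,wvvrl] add [aofhe] -> 9 lines: dsfl ful itx aofhe dbmey wfweb wecxu xcb vzdad
Final line count: 9

Answer: 9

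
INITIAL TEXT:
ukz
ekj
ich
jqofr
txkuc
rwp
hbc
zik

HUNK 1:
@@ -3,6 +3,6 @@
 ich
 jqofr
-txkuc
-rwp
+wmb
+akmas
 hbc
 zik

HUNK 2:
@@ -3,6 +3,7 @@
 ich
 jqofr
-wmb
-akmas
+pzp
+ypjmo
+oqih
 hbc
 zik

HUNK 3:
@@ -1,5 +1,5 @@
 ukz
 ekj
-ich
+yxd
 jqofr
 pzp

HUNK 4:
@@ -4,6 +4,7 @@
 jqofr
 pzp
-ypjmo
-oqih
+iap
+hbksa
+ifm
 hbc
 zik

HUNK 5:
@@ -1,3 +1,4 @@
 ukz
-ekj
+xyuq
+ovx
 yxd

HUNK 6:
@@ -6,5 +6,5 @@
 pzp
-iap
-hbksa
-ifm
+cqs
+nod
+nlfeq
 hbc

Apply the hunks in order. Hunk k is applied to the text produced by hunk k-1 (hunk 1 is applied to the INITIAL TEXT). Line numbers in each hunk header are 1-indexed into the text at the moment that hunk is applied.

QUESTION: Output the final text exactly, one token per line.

Answer: ukz
xyuq
ovx
yxd
jqofr
pzp
cqs
nod
nlfeq
hbc
zik

Derivation:
Hunk 1: at line 3 remove [txkuc,rwp] add [wmb,akmas] -> 8 lines: ukz ekj ich jqofr wmb akmas hbc zik
Hunk 2: at line 3 remove [wmb,akmas] add [pzp,ypjmo,oqih] -> 9 lines: ukz ekj ich jqofr pzp ypjmo oqih hbc zik
Hunk 3: at line 1 remove [ich] add [yxd] -> 9 lines: ukz ekj yxd jqofr pzp ypjmo oqih hbc zik
Hunk 4: at line 4 remove [ypjmo,oqih] add [iap,hbksa,ifm] -> 10 lines: ukz ekj yxd jqofr pzp iap hbksa ifm hbc zik
Hunk 5: at line 1 remove [ekj] add [xyuq,ovx] -> 11 lines: ukz xyuq ovx yxd jqofr pzp iap hbksa ifm hbc zik
Hunk 6: at line 6 remove [iap,hbksa,ifm] add [cqs,nod,nlfeq] -> 11 lines: ukz xyuq ovx yxd jqofr pzp cqs nod nlfeq hbc zik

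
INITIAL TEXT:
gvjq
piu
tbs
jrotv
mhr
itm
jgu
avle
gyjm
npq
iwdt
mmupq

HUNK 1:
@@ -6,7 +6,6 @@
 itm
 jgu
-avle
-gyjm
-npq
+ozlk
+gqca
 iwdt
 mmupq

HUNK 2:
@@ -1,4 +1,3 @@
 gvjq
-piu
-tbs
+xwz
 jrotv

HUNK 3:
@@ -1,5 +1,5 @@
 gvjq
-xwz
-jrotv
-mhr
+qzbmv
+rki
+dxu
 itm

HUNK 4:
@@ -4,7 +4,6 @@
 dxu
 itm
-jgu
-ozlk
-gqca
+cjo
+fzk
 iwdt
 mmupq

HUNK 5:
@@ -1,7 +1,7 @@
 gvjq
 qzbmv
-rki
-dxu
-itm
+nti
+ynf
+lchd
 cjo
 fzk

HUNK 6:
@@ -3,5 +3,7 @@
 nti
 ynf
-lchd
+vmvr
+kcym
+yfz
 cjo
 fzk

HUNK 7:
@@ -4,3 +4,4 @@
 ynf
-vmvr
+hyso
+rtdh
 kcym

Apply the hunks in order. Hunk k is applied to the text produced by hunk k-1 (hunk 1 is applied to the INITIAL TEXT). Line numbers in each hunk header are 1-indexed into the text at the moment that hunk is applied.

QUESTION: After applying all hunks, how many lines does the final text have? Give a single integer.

Hunk 1: at line 6 remove [avle,gyjm,npq] add [ozlk,gqca] -> 11 lines: gvjq piu tbs jrotv mhr itm jgu ozlk gqca iwdt mmupq
Hunk 2: at line 1 remove [piu,tbs] add [xwz] -> 10 lines: gvjq xwz jrotv mhr itm jgu ozlk gqca iwdt mmupq
Hunk 3: at line 1 remove [xwz,jrotv,mhr] add [qzbmv,rki,dxu] -> 10 lines: gvjq qzbmv rki dxu itm jgu ozlk gqca iwdt mmupq
Hunk 4: at line 4 remove [jgu,ozlk,gqca] add [cjo,fzk] -> 9 lines: gvjq qzbmv rki dxu itm cjo fzk iwdt mmupq
Hunk 5: at line 1 remove [rki,dxu,itm] add [nti,ynf,lchd] -> 9 lines: gvjq qzbmv nti ynf lchd cjo fzk iwdt mmupq
Hunk 6: at line 3 remove [lchd] add [vmvr,kcym,yfz] -> 11 lines: gvjq qzbmv nti ynf vmvr kcym yfz cjo fzk iwdt mmupq
Hunk 7: at line 4 remove [vmvr] add [hyso,rtdh] -> 12 lines: gvjq qzbmv nti ynf hyso rtdh kcym yfz cjo fzk iwdt mmupq
Final line count: 12

Answer: 12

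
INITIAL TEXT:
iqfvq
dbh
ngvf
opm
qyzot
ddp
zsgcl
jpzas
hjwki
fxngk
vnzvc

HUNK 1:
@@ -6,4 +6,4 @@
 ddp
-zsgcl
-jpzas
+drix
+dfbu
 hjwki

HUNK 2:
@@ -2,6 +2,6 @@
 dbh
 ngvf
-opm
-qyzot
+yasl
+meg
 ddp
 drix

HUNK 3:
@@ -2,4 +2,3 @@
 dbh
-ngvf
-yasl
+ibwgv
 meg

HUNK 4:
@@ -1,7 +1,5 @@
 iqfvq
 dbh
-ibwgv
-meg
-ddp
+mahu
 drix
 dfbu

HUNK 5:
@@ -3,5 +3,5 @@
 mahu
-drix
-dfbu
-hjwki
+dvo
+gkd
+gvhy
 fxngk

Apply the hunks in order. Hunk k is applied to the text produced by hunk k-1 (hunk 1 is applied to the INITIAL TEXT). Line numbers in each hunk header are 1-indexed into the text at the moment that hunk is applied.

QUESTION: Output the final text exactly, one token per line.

Answer: iqfvq
dbh
mahu
dvo
gkd
gvhy
fxngk
vnzvc

Derivation:
Hunk 1: at line 6 remove [zsgcl,jpzas] add [drix,dfbu] -> 11 lines: iqfvq dbh ngvf opm qyzot ddp drix dfbu hjwki fxngk vnzvc
Hunk 2: at line 2 remove [opm,qyzot] add [yasl,meg] -> 11 lines: iqfvq dbh ngvf yasl meg ddp drix dfbu hjwki fxngk vnzvc
Hunk 3: at line 2 remove [ngvf,yasl] add [ibwgv] -> 10 lines: iqfvq dbh ibwgv meg ddp drix dfbu hjwki fxngk vnzvc
Hunk 4: at line 1 remove [ibwgv,meg,ddp] add [mahu] -> 8 lines: iqfvq dbh mahu drix dfbu hjwki fxngk vnzvc
Hunk 5: at line 3 remove [drix,dfbu,hjwki] add [dvo,gkd,gvhy] -> 8 lines: iqfvq dbh mahu dvo gkd gvhy fxngk vnzvc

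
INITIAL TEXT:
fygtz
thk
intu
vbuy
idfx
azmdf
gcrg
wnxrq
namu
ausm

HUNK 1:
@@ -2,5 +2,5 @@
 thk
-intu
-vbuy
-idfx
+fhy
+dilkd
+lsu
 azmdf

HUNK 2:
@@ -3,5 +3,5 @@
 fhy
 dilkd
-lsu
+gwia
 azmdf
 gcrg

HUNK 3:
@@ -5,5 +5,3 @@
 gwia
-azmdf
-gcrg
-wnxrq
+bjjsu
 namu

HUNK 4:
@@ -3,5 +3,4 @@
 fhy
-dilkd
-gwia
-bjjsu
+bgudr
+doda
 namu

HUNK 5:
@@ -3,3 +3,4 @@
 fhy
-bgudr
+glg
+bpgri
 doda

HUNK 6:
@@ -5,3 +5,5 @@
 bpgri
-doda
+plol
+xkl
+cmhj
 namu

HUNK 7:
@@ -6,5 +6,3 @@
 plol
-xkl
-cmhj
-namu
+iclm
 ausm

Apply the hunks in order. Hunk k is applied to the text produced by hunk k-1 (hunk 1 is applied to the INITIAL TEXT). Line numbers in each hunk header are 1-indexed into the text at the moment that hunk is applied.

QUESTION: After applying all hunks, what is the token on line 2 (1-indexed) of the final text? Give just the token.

Answer: thk

Derivation:
Hunk 1: at line 2 remove [intu,vbuy,idfx] add [fhy,dilkd,lsu] -> 10 lines: fygtz thk fhy dilkd lsu azmdf gcrg wnxrq namu ausm
Hunk 2: at line 3 remove [lsu] add [gwia] -> 10 lines: fygtz thk fhy dilkd gwia azmdf gcrg wnxrq namu ausm
Hunk 3: at line 5 remove [azmdf,gcrg,wnxrq] add [bjjsu] -> 8 lines: fygtz thk fhy dilkd gwia bjjsu namu ausm
Hunk 4: at line 3 remove [dilkd,gwia,bjjsu] add [bgudr,doda] -> 7 lines: fygtz thk fhy bgudr doda namu ausm
Hunk 5: at line 3 remove [bgudr] add [glg,bpgri] -> 8 lines: fygtz thk fhy glg bpgri doda namu ausm
Hunk 6: at line 5 remove [doda] add [plol,xkl,cmhj] -> 10 lines: fygtz thk fhy glg bpgri plol xkl cmhj namu ausm
Hunk 7: at line 6 remove [xkl,cmhj,namu] add [iclm] -> 8 lines: fygtz thk fhy glg bpgri plol iclm ausm
Final line 2: thk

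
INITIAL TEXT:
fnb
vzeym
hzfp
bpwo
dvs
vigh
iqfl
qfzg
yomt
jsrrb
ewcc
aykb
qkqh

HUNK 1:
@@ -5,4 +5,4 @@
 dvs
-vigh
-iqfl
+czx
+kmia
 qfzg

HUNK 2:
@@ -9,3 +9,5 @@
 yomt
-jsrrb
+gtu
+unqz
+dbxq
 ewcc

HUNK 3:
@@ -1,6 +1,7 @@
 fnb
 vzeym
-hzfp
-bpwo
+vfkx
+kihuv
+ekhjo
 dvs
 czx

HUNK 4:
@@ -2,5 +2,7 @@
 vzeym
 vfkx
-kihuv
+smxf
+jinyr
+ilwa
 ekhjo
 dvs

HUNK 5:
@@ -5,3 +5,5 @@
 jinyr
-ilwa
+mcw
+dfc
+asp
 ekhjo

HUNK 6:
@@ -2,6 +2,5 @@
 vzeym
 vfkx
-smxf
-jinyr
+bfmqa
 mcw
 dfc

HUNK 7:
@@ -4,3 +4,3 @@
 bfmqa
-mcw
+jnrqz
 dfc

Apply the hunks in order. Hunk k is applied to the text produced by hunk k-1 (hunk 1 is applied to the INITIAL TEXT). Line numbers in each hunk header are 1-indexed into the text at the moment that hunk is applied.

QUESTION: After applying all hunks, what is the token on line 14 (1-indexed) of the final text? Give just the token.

Answer: gtu

Derivation:
Hunk 1: at line 5 remove [vigh,iqfl] add [czx,kmia] -> 13 lines: fnb vzeym hzfp bpwo dvs czx kmia qfzg yomt jsrrb ewcc aykb qkqh
Hunk 2: at line 9 remove [jsrrb] add [gtu,unqz,dbxq] -> 15 lines: fnb vzeym hzfp bpwo dvs czx kmia qfzg yomt gtu unqz dbxq ewcc aykb qkqh
Hunk 3: at line 1 remove [hzfp,bpwo] add [vfkx,kihuv,ekhjo] -> 16 lines: fnb vzeym vfkx kihuv ekhjo dvs czx kmia qfzg yomt gtu unqz dbxq ewcc aykb qkqh
Hunk 4: at line 2 remove [kihuv] add [smxf,jinyr,ilwa] -> 18 lines: fnb vzeym vfkx smxf jinyr ilwa ekhjo dvs czx kmia qfzg yomt gtu unqz dbxq ewcc aykb qkqh
Hunk 5: at line 5 remove [ilwa] add [mcw,dfc,asp] -> 20 lines: fnb vzeym vfkx smxf jinyr mcw dfc asp ekhjo dvs czx kmia qfzg yomt gtu unqz dbxq ewcc aykb qkqh
Hunk 6: at line 2 remove [smxf,jinyr] add [bfmqa] -> 19 lines: fnb vzeym vfkx bfmqa mcw dfc asp ekhjo dvs czx kmia qfzg yomt gtu unqz dbxq ewcc aykb qkqh
Hunk 7: at line 4 remove [mcw] add [jnrqz] -> 19 lines: fnb vzeym vfkx bfmqa jnrqz dfc asp ekhjo dvs czx kmia qfzg yomt gtu unqz dbxq ewcc aykb qkqh
Final line 14: gtu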